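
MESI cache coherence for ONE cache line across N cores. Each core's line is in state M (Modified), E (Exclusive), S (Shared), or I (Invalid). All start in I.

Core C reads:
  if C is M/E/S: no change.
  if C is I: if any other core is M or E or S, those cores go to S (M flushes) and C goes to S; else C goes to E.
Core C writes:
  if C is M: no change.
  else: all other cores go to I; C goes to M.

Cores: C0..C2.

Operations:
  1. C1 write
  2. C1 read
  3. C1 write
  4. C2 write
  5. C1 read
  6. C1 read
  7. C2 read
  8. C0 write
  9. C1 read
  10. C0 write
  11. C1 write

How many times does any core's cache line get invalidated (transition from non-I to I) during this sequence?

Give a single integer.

Op 1: C1 write [C1 write: invalidate none -> C1=M] -> [I,M,I] (invalidations this op: 0; running total: 0)
Op 2: C1 read [C1 read: already in M, no change] -> [I,M,I] (invalidations this op: 0; running total: 0)
Op 3: C1 write [C1 write: already M (modified), no change] -> [I,M,I] (invalidations this op: 0; running total: 0)
Op 4: C2 write [C2 write: invalidate ['C1=M'] -> C2=M] -> [I,I,M] (invalidations this op: 1; running total: 1)
Op 5: C1 read [C1 read from I: others=['C2=M'] -> C1=S, others downsized to S] -> [I,S,S] (invalidations this op: 0; running total: 1)
Op 6: C1 read [C1 read: already in S, no change] -> [I,S,S] (invalidations this op: 0; running total: 1)
Op 7: C2 read [C2 read: already in S, no change] -> [I,S,S] (invalidations this op: 0; running total: 1)
Op 8: C0 write [C0 write: invalidate ['C1=S', 'C2=S'] -> C0=M] -> [M,I,I] (invalidations this op: 2; running total: 3)
Op 9: C1 read [C1 read from I: others=['C0=M'] -> C1=S, others downsized to S] -> [S,S,I] (invalidations this op: 0; running total: 3)
Op 10: C0 write [C0 write: invalidate ['C1=S'] -> C0=M] -> [M,I,I] (invalidations this op: 1; running total: 4)
Op 11: C1 write [C1 write: invalidate ['C0=M'] -> C1=M] -> [I,M,I] (invalidations this op: 1; running total: 5)

Answer: 5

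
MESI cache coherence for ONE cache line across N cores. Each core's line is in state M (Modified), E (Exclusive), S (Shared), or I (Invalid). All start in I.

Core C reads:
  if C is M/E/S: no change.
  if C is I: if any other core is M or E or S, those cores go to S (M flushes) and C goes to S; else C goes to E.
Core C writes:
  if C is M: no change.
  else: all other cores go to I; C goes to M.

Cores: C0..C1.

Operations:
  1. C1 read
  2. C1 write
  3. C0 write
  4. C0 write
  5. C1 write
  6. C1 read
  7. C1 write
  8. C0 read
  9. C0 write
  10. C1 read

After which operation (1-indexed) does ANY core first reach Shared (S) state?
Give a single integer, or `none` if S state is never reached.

Answer: 8

Derivation:
Op 1: C1 read [C1 read from I: no other sharers -> C1=E (exclusive)] -> [I,E]
Op 2: C1 write [C1 write: invalidate none -> C1=M] -> [I,M]
Op 3: C0 write [C0 write: invalidate ['C1=M'] -> C0=M] -> [M,I]
Op 4: C0 write [C0 write: already M (modified), no change] -> [M,I]
Op 5: C1 write [C1 write: invalidate ['C0=M'] -> C1=M] -> [I,M]
Op 6: C1 read [C1 read: already in M, no change] -> [I,M]
Op 7: C1 write [C1 write: already M (modified), no change] -> [I,M]
Op 8: C0 read [C0 read from I: others=['C1=M'] -> C0=S, others downsized to S] -> [S,S]
  -> First S state at op 8; remaining ops need not be traced.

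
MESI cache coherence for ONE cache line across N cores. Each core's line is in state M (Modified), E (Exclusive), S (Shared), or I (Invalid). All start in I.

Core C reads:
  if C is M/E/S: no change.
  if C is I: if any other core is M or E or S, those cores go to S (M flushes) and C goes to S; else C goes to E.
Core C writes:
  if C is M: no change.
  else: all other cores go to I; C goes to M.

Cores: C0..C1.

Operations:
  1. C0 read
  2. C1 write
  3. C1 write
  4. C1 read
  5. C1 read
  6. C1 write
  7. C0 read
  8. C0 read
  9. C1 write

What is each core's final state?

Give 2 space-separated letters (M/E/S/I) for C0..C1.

Op 1: C0 read [C0 read from I: no other sharers -> C0=E (exclusive)] -> [E,I]
Op 2: C1 write [C1 write: invalidate ['C0=E'] -> C1=M] -> [I,M]
Op 3: C1 write [C1 write: already M (modified), no change] -> [I,M]
Op 4: C1 read [C1 read: already in M, no change] -> [I,M]
Op 5: C1 read [C1 read: already in M, no change] -> [I,M]
Op 6: C1 write [C1 write: already M (modified), no change] -> [I,M]
Op 7: C0 read [C0 read from I: others=['C1=M'] -> C0=S, others downsized to S] -> [S,S]
Op 8: C0 read [C0 read: already in S, no change] -> [S,S]
Op 9: C1 write [C1 write: invalidate ['C0=S'] -> C1=M] -> [I,M]

Answer: I M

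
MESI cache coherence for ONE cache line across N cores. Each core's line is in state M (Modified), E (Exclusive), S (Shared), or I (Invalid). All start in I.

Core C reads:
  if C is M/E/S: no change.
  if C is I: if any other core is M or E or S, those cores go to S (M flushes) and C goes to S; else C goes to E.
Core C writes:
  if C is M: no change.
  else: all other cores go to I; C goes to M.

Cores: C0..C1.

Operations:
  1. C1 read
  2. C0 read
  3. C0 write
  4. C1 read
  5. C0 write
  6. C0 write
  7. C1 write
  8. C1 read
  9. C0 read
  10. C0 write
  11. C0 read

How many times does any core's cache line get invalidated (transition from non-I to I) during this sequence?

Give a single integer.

Answer: 4

Derivation:
Op 1: C1 read [C1 read from I: no other sharers -> C1=E (exclusive)] -> [I,E] (invalidations this op: 0; running total: 0)
Op 2: C0 read [C0 read from I: others=['C1=E'] -> C0=S, others downsized to S] -> [S,S] (invalidations this op: 0; running total: 0)
Op 3: C0 write [C0 write: invalidate ['C1=S'] -> C0=M] -> [M,I] (invalidations this op: 1; running total: 1)
Op 4: C1 read [C1 read from I: others=['C0=M'] -> C1=S, others downsized to S] -> [S,S] (invalidations this op: 0; running total: 1)
Op 5: C0 write [C0 write: invalidate ['C1=S'] -> C0=M] -> [M,I] (invalidations this op: 1; running total: 2)
Op 6: C0 write [C0 write: already M (modified), no change] -> [M,I] (invalidations this op: 0; running total: 2)
Op 7: C1 write [C1 write: invalidate ['C0=M'] -> C1=M] -> [I,M] (invalidations this op: 1; running total: 3)
Op 8: C1 read [C1 read: already in M, no change] -> [I,M] (invalidations this op: 0; running total: 3)
Op 9: C0 read [C0 read from I: others=['C1=M'] -> C0=S, others downsized to S] -> [S,S] (invalidations this op: 0; running total: 3)
Op 10: C0 write [C0 write: invalidate ['C1=S'] -> C0=M] -> [M,I] (invalidations this op: 1; running total: 4)
Op 11: C0 read [C0 read: already in M, no change] -> [M,I] (invalidations this op: 0; running total: 4)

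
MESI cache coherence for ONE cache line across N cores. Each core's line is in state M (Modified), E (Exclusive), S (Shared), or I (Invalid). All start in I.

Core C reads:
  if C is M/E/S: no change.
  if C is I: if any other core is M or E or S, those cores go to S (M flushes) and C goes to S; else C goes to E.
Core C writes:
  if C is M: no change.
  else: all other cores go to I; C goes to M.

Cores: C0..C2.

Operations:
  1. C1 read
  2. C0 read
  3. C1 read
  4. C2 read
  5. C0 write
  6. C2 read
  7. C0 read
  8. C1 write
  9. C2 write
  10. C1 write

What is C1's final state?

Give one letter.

Answer: M

Derivation:
Op 1: C1 read [C1 read from I: no other sharers -> C1=E (exclusive)] -> [I,E,I]
Op 2: C0 read [C0 read from I: others=['C1=E'] -> C0=S, others downsized to S] -> [S,S,I]
Op 3: C1 read [C1 read: already in S, no change] -> [S,S,I]
Op 4: C2 read [C2 read from I: others=['C0=S', 'C1=S'] -> C2=S, others downsized to S] -> [S,S,S]
Op 5: C0 write [C0 write: invalidate ['C1=S', 'C2=S'] -> C0=M] -> [M,I,I]
Op 6: C2 read [C2 read from I: others=['C0=M'] -> C2=S, others downsized to S] -> [S,I,S]
Op 7: C0 read [C0 read: already in S, no change] -> [S,I,S]
Op 8: C1 write [C1 write: invalidate ['C0=S', 'C2=S'] -> C1=M] -> [I,M,I]
Op 9: C2 write [C2 write: invalidate ['C1=M'] -> C2=M] -> [I,I,M]
Op 10: C1 write [C1 write: invalidate ['C2=M'] -> C1=M] -> [I,M,I]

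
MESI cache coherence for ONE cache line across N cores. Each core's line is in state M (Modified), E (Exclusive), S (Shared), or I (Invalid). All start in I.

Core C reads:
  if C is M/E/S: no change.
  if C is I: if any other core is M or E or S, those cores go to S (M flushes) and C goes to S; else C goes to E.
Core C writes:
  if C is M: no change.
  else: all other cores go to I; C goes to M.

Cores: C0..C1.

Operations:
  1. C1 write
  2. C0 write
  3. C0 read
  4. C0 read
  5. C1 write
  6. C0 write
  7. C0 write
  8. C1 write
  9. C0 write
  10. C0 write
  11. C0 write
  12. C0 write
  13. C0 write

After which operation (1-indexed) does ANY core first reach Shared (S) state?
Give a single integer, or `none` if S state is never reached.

Answer: none

Derivation:
Op 1: C1 write [C1 write: invalidate none -> C1=M] -> [I,M]
Op 2: C0 write [C0 write: invalidate ['C1=M'] -> C0=M] -> [M,I]
Op 3: C0 read [C0 read: already in M, no change] -> [M,I]
Op 4: C0 read [C0 read: already in M, no change] -> [M,I]
Op 5: C1 write [C1 write: invalidate ['C0=M'] -> C1=M] -> [I,M]
Op 6: C0 write [C0 write: invalidate ['C1=M'] -> C0=M] -> [M,I]
Op 7: C0 write [C0 write: already M (modified), no change] -> [M,I]
Op 8: C1 write [C1 write: invalidate ['C0=M'] -> C1=M] -> [I,M]
Op 9: C0 write [C0 write: invalidate ['C1=M'] -> C0=M] -> [M,I]
Op 10: C0 write [C0 write: already M (modified), no change] -> [M,I]
Op 11: C0 write [C0 write: already M (modified), no change] -> [M,I]
Op 12: C0 write [C0 write: already M (modified), no change] -> [M,I]
Op 13: C0 write [C0 write: already M (modified), no change] -> [M,I]
S state never reached in this sequence.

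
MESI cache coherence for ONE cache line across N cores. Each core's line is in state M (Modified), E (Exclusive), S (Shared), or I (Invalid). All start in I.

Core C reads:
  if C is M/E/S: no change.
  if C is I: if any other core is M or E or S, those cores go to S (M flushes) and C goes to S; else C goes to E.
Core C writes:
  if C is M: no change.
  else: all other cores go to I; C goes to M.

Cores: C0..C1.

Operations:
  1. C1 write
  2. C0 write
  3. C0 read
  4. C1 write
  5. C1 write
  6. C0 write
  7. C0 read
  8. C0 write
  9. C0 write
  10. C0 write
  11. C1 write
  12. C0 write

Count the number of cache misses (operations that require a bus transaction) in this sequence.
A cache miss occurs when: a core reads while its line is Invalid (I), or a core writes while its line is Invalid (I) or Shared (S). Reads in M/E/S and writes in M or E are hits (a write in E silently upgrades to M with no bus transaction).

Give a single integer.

Op 1: C1 write [C1 write: invalidate none -> C1=M] -> [I,M] [MISS #1: write from I]
Op 2: C0 write [C0 write: invalidate ['C1=M'] -> C0=M] -> [M,I] [MISS #2: write from I]
Op 3: C0 read [C0 read: already in M, no change] -> [M,I] [hit: read from M]
Op 4: C1 write [C1 write: invalidate ['C0=M'] -> C1=M] -> [I,M] [MISS #3: write from I]
Op 5: C1 write [C1 write: already M (modified), no change] -> [I,M] [hit: write from M]
Op 6: C0 write [C0 write: invalidate ['C1=M'] -> C0=M] -> [M,I] [MISS #4: write from I]
Op 7: C0 read [C0 read: already in M, no change] -> [M,I] [hit: read from M]
Op 8: C0 write [C0 write: already M (modified), no change] -> [M,I] [hit: write from M]
Op 9: C0 write [C0 write: already M (modified), no change] -> [M,I] [hit: write from M]
Op 10: C0 write [C0 write: already M (modified), no change] -> [M,I] [hit: write from M]
Op 11: C1 write [C1 write: invalidate ['C0=M'] -> C1=M] -> [I,M] [MISS #5: write from I]
Op 12: C0 write [C0 write: invalidate ['C1=M'] -> C0=M] -> [M,I] [MISS #6: write from I]

Answer: 6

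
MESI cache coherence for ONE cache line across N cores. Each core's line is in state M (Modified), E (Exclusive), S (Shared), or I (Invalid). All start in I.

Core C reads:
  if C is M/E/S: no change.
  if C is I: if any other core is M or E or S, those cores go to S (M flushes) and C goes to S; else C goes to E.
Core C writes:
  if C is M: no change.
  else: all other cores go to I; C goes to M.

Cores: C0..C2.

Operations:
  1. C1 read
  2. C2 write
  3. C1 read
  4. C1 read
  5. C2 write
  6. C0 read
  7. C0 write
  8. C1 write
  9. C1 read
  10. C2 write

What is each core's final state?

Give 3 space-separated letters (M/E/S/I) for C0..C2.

Op 1: C1 read [C1 read from I: no other sharers -> C1=E (exclusive)] -> [I,E,I]
Op 2: C2 write [C2 write: invalidate ['C1=E'] -> C2=M] -> [I,I,M]
Op 3: C1 read [C1 read from I: others=['C2=M'] -> C1=S, others downsized to S] -> [I,S,S]
Op 4: C1 read [C1 read: already in S, no change] -> [I,S,S]
Op 5: C2 write [C2 write: invalidate ['C1=S'] -> C2=M] -> [I,I,M]
Op 6: C0 read [C0 read from I: others=['C2=M'] -> C0=S, others downsized to S] -> [S,I,S]
Op 7: C0 write [C0 write: invalidate ['C2=S'] -> C0=M] -> [M,I,I]
Op 8: C1 write [C1 write: invalidate ['C0=M'] -> C1=M] -> [I,M,I]
Op 9: C1 read [C1 read: already in M, no change] -> [I,M,I]
Op 10: C2 write [C2 write: invalidate ['C1=M'] -> C2=M] -> [I,I,M]

Answer: I I M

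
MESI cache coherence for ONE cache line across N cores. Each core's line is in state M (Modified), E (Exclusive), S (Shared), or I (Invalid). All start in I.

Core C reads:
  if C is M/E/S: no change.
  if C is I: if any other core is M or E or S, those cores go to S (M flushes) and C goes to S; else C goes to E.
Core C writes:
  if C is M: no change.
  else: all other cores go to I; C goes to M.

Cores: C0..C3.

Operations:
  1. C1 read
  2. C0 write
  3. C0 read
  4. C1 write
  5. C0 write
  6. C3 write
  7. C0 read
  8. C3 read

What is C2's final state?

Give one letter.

Op 1: C1 read [C1 read from I: no other sharers -> C1=E (exclusive)] -> [I,E,I,I]
Op 2: C0 write [C0 write: invalidate ['C1=E'] -> C0=M] -> [M,I,I,I]
Op 3: C0 read [C0 read: already in M, no change] -> [M,I,I,I]
Op 4: C1 write [C1 write: invalidate ['C0=M'] -> C1=M] -> [I,M,I,I]
Op 5: C0 write [C0 write: invalidate ['C1=M'] -> C0=M] -> [M,I,I,I]
Op 6: C3 write [C3 write: invalidate ['C0=M'] -> C3=M] -> [I,I,I,M]
Op 7: C0 read [C0 read from I: others=['C3=M'] -> C0=S, others downsized to S] -> [S,I,I,S]
Op 8: C3 read [C3 read: already in S, no change] -> [S,I,I,S]

Answer: I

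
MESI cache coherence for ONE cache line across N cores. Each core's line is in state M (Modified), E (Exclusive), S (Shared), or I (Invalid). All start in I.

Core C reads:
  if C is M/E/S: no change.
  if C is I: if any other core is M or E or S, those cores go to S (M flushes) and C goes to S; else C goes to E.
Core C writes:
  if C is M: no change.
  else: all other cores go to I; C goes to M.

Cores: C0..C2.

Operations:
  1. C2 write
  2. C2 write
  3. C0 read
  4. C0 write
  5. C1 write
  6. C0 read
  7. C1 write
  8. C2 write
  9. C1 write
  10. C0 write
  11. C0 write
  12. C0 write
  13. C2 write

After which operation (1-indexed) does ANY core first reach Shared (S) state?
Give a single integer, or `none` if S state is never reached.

Op 1: C2 write [C2 write: invalidate none -> C2=M] -> [I,I,M]
Op 2: C2 write [C2 write: already M (modified), no change] -> [I,I,M]
Op 3: C0 read [C0 read from I: others=['C2=M'] -> C0=S, others downsized to S] -> [S,I,S]
  -> First S state at op 3; remaining ops need not be traced.

Answer: 3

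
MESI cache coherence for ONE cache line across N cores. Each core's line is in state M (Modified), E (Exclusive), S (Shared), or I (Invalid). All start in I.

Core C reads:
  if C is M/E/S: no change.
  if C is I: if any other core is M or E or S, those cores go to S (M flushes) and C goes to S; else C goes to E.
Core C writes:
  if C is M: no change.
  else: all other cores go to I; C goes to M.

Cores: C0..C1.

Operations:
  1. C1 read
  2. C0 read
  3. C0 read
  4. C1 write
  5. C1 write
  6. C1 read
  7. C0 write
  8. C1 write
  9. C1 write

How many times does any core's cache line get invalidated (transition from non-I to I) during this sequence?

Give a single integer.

Answer: 3

Derivation:
Op 1: C1 read [C1 read from I: no other sharers -> C1=E (exclusive)] -> [I,E] (invalidations this op: 0; running total: 0)
Op 2: C0 read [C0 read from I: others=['C1=E'] -> C0=S, others downsized to S] -> [S,S] (invalidations this op: 0; running total: 0)
Op 3: C0 read [C0 read: already in S, no change] -> [S,S] (invalidations this op: 0; running total: 0)
Op 4: C1 write [C1 write: invalidate ['C0=S'] -> C1=M] -> [I,M] (invalidations this op: 1; running total: 1)
Op 5: C1 write [C1 write: already M (modified), no change] -> [I,M] (invalidations this op: 0; running total: 1)
Op 6: C1 read [C1 read: already in M, no change] -> [I,M] (invalidations this op: 0; running total: 1)
Op 7: C0 write [C0 write: invalidate ['C1=M'] -> C0=M] -> [M,I] (invalidations this op: 1; running total: 2)
Op 8: C1 write [C1 write: invalidate ['C0=M'] -> C1=M] -> [I,M] (invalidations this op: 1; running total: 3)
Op 9: C1 write [C1 write: already M (modified), no change] -> [I,M] (invalidations this op: 0; running total: 3)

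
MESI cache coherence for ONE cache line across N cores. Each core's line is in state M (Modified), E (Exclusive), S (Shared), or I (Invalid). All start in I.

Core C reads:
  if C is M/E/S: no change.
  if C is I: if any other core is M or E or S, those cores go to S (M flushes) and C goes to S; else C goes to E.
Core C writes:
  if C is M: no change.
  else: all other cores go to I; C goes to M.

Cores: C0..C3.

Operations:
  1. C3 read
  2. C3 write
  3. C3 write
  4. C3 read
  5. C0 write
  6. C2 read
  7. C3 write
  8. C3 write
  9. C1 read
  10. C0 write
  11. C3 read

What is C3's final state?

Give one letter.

Op 1: C3 read [C3 read from I: no other sharers -> C3=E (exclusive)] -> [I,I,I,E]
Op 2: C3 write [C3 write: invalidate none -> C3=M] -> [I,I,I,M]
Op 3: C3 write [C3 write: already M (modified), no change] -> [I,I,I,M]
Op 4: C3 read [C3 read: already in M, no change] -> [I,I,I,M]
Op 5: C0 write [C0 write: invalidate ['C3=M'] -> C0=M] -> [M,I,I,I]
Op 6: C2 read [C2 read from I: others=['C0=M'] -> C2=S, others downsized to S] -> [S,I,S,I]
Op 7: C3 write [C3 write: invalidate ['C0=S', 'C2=S'] -> C3=M] -> [I,I,I,M]
Op 8: C3 write [C3 write: already M (modified), no change] -> [I,I,I,M]
Op 9: C1 read [C1 read from I: others=['C3=M'] -> C1=S, others downsized to S] -> [I,S,I,S]
Op 10: C0 write [C0 write: invalidate ['C1=S', 'C3=S'] -> C0=M] -> [M,I,I,I]
Op 11: C3 read [C3 read from I: others=['C0=M'] -> C3=S, others downsized to S] -> [S,I,I,S]

Answer: S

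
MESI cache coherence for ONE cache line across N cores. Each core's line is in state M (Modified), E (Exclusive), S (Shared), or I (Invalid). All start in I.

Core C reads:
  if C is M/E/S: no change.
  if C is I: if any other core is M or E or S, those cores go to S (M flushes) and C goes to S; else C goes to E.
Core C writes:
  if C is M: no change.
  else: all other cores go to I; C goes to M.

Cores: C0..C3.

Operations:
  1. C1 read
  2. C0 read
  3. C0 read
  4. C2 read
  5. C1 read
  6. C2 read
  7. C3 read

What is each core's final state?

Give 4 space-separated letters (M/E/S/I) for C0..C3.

Answer: S S S S

Derivation:
Op 1: C1 read [C1 read from I: no other sharers -> C1=E (exclusive)] -> [I,E,I,I]
Op 2: C0 read [C0 read from I: others=['C1=E'] -> C0=S, others downsized to S] -> [S,S,I,I]
Op 3: C0 read [C0 read: already in S, no change] -> [S,S,I,I]
Op 4: C2 read [C2 read from I: others=['C0=S', 'C1=S'] -> C2=S, others downsized to S] -> [S,S,S,I]
Op 5: C1 read [C1 read: already in S, no change] -> [S,S,S,I]
Op 6: C2 read [C2 read: already in S, no change] -> [S,S,S,I]
Op 7: C3 read [C3 read from I: others=['C0=S', 'C1=S', 'C2=S'] -> C3=S, others downsized to S] -> [S,S,S,S]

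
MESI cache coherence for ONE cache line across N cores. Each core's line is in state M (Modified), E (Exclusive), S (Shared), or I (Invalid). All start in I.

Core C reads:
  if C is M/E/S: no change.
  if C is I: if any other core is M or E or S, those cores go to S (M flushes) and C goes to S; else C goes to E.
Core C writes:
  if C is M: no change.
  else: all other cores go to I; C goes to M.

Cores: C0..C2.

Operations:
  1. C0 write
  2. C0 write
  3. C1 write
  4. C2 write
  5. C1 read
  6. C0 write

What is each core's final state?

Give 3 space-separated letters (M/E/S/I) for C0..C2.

Answer: M I I

Derivation:
Op 1: C0 write [C0 write: invalidate none -> C0=M] -> [M,I,I]
Op 2: C0 write [C0 write: already M (modified), no change] -> [M,I,I]
Op 3: C1 write [C1 write: invalidate ['C0=M'] -> C1=M] -> [I,M,I]
Op 4: C2 write [C2 write: invalidate ['C1=M'] -> C2=M] -> [I,I,M]
Op 5: C1 read [C1 read from I: others=['C2=M'] -> C1=S, others downsized to S] -> [I,S,S]
Op 6: C0 write [C0 write: invalidate ['C1=S', 'C2=S'] -> C0=M] -> [M,I,I]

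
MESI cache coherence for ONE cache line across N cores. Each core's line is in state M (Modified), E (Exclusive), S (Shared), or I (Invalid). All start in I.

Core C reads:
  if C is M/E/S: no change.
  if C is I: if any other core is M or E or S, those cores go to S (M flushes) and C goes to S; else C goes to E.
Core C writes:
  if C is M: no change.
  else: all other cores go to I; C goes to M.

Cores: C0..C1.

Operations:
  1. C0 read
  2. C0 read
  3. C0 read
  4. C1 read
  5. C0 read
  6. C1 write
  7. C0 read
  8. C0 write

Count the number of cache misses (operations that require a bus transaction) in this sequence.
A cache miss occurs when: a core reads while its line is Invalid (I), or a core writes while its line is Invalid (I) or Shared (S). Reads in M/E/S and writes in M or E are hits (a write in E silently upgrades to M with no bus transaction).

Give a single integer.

Op 1: C0 read [C0 read from I: no other sharers -> C0=E (exclusive)] -> [E,I] [MISS #1: read from I]
Op 2: C0 read [C0 read: already in E, no change] -> [E,I] [hit: read from E]
Op 3: C0 read [C0 read: already in E, no change] -> [E,I] [hit: read from E]
Op 4: C1 read [C1 read from I: others=['C0=E'] -> C1=S, others downsized to S] -> [S,S] [MISS #2: read from I]
Op 5: C0 read [C0 read: already in S, no change] -> [S,S] [hit: read from S]
Op 6: C1 write [C1 write: invalidate ['C0=S'] -> C1=M] -> [I,M] [MISS #3: write from S]
Op 7: C0 read [C0 read from I: others=['C1=M'] -> C0=S, others downsized to S] -> [S,S] [MISS #4: read from I]
Op 8: C0 write [C0 write: invalidate ['C1=S'] -> C0=M] -> [M,I] [MISS #5: write from S]

Answer: 5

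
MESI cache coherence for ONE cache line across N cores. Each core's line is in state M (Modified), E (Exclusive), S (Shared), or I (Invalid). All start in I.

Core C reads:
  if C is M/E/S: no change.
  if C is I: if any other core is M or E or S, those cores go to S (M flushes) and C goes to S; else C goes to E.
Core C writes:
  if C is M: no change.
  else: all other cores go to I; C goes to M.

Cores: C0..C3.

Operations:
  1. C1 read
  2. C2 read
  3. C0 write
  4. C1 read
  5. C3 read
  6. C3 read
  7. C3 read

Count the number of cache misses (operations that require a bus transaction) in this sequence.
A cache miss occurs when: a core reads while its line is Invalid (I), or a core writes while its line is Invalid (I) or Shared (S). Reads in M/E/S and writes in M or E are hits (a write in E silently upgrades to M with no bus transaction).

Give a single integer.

Answer: 5

Derivation:
Op 1: C1 read [C1 read from I: no other sharers -> C1=E (exclusive)] -> [I,E,I,I] [MISS #1: read from I]
Op 2: C2 read [C2 read from I: others=['C1=E'] -> C2=S, others downsized to S] -> [I,S,S,I] [MISS #2: read from I]
Op 3: C0 write [C0 write: invalidate ['C1=S', 'C2=S'] -> C0=M] -> [M,I,I,I] [MISS #3: write from I]
Op 4: C1 read [C1 read from I: others=['C0=M'] -> C1=S, others downsized to S] -> [S,S,I,I] [MISS #4: read from I]
Op 5: C3 read [C3 read from I: others=['C0=S', 'C1=S'] -> C3=S, others downsized to S] -> [S,S,I,S] [MISS #5: read from I]
Op 6: C3 read [C3 read: already in S, no change] -> [S,S,I,S] [hit: read from S]
Op 7: C3 read [C3 read: already in S, no change] -> [S,S,I,S] [hit: read from S]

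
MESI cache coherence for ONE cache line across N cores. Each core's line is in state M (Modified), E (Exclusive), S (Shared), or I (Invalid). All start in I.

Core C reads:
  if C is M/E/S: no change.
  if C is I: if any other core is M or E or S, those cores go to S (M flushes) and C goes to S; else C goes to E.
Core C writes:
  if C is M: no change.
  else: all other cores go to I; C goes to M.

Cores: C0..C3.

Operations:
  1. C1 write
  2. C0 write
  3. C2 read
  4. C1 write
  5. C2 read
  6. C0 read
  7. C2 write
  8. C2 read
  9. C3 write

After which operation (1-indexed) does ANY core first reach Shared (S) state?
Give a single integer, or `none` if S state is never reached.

Answer: 3

Derivation:
Op 1: C1 write [C1 write: invalidate none -> C1=M] -> [I,M,I,I]
Op 2: C0 write [C0 write: invalidate ['C1=M'] -> C0=M] -> [M,I,I,I]
Op 3: C2 read [C2 read from I: others=['C0=M'] -> C2=S, others downsized to S] -> [S,I,S,I]
  -> First S state at op 3; remaining ops need not be traced.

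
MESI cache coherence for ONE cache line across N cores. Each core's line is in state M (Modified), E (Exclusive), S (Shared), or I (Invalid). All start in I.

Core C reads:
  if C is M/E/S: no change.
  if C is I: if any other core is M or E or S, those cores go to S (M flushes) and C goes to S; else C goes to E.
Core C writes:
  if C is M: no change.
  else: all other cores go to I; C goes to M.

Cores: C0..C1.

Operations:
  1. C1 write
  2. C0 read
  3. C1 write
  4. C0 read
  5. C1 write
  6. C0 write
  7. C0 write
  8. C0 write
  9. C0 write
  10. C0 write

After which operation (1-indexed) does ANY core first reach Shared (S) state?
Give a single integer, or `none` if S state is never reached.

Answer: 2

Derivation:
Op 1: C1 write [C1 write: invalidate none -> C1=M] -> [I,M]
Op 2: C0 read [C0 read from I: others=['C1=M'] -> C0=S, others downsized to S] -> [S,S]
  -> First S state at op 2; remaining ops need not be traced.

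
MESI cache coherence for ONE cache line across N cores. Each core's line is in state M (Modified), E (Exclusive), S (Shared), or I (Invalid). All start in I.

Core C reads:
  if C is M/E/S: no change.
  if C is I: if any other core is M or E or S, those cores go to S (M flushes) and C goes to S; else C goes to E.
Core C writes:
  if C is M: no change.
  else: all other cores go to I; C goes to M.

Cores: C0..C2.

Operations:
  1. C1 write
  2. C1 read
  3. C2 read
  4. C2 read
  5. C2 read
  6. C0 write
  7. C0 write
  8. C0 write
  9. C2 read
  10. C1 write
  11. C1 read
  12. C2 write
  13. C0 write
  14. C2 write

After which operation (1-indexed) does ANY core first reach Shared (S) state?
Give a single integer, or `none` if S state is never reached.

Answer: 3

Derivation:
Op 1: C1 write [C1 write: invalidate none -> C1=M] -> [I,M,I]
Op 2: C1 read [C1 read: already in M, no change] -> [I,M,I]
Op 3: C2 read [C2 read from I: others=['C1=M'] -> C2=S, others downsized to S] -> [I,S,S]
  -> First S state at op 3; remaining ops need not be traced.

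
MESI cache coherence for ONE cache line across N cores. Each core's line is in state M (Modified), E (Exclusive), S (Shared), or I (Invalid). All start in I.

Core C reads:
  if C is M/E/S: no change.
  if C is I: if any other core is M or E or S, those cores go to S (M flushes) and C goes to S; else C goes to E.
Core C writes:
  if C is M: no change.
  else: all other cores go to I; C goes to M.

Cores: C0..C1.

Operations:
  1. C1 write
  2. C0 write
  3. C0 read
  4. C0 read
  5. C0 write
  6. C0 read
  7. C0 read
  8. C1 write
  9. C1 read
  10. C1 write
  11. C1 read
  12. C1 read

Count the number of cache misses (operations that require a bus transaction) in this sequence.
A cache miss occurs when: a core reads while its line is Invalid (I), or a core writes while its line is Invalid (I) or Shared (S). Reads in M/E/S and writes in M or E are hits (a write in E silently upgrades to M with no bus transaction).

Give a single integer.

Answer: 3

Derivation:
Op 1: C1 write [C1 write: invalidate none -> C1=M] -> [I,M] [MISS #1: write from I]
Op 2: C0 write [C0 write: invalidate ['C1=M'] -> C0=M] -> [M,I] [MISS #2: write from I]
Op 3: C0 read [C0 read: already in M, no change] -> [M,I] [hit: read from M]
Op 4: C0 read [C0 read: already in M, no change] -> [M,I] [hit: read from M]
Op 5: C0 write [C0 write: already M (modified), no change] -> [M,I] [hit: write from M]
Op 6: C0 read [C0 read: already in M, no change] -> [M,I] [hit: read from M]
Op 7: C0 read [C0 read: already in M, no change] -> [M,I] [hit: read from M]
Op 8: C1 write [C1 write: invalidate ['C0=M'] -> C1=M] -> [I,M] [MISS #3: write from I]
Op 9: C1 read [C1 read: already in M, no change] -> [I,M] [hit: read from M]
Op 10: C1 write [C1 write: already M (modified), no change] -> [I,M] [hit: write from M]
Op 11: C1 read [C1 read: already in M, no change] -> [I,M] [hit: read from M]
Op 12: C1 read [C1 read: already in M, no change] -> [I,M] [hit: read from M]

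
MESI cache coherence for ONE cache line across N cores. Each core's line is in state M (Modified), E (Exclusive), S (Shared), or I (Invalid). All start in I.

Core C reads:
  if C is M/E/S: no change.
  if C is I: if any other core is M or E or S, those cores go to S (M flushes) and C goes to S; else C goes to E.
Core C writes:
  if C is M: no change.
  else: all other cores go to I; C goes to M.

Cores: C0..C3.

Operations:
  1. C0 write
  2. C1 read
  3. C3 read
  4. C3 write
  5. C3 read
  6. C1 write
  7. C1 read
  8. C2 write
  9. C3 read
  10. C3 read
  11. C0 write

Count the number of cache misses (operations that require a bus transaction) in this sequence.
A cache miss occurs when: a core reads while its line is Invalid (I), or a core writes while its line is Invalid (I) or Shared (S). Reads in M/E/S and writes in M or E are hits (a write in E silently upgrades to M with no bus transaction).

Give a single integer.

Op 1: C0 write [C0 write: invalidate none -> C0=M] -> [M,I,I,I] [MISS #1: write from I]
Op 2: C1 read [C1 read from I: others=['C0=M'] -> C1=S, others downsized to S] -> [S,S,I,I] [MISS #2: read from I]
Op 3: C3 read [C3 read from I: others=['C0=S', 'C1=S'] -> C3=S, others downsized to S] -> [S,S,I,S] [MISS #3: read from I]
Op 4: C3 write [C3 write: invalidate ['C0=S', 'C1=S'] -> C3=M] -> [I,I,I,M] [MISS #4: write from S]
Op 5: C3 read [C3 read: already in M, no change] -> [I,I,I,M] [hit: read from M]
Op 6: C1 write [C1 write: invalidate ['C3=M'] -> C1=M] -> [I,M,I,I] [MISS #5: write from I]
Op 7: C1 read [C1 read: already in M, no change] -> [I,M,I,I] [hit: read from M]
Op 8: C2 write [C2 write: invalidate ['C1=M'] -> C2=M] -> [I,I,M,I] [MISS #6: write from I]
Op 9: C3 read [C3 read from I: others=['C2=M'] -> C3=S, others downsized to S] -> [I,I,S,S] [MISS #7: read from I]
Op 10: C3 read [C3 read: already in S, no change] -> [I,I,S,S] [hit: read from S]
Op 11: C0 write [C0 write: invalidate ['C2=S', 'C3=S'] -> C0=M] -> [M,I,I,I] [MISS #8: write from I]

Answer: 8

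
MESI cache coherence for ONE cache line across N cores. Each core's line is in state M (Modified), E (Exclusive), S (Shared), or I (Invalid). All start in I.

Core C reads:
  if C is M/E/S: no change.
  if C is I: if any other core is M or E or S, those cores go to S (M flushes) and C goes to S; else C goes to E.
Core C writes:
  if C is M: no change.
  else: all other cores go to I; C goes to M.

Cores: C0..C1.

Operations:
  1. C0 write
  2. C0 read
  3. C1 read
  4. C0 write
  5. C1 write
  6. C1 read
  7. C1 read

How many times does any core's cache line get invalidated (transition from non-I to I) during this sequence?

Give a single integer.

Answer: 2

Derivation:
Op 1: C0 write [C0 write: invalidate none -> C0=M] -> [M,I] (invalidations this op: 0; running total: 0)
Op 2: C0 read [C0 read: already in M, no change] -> [M,I] (invalidations this op: 0; running total: 0)
Op 3: C1 read [C1 read from I: others=['C0=M'] -> C1=S, others downsized to S] -> [S,S] (invalidations this op: 0; running total: 0)
Op 4: C0 write [C0 write: invalidate ['C1=S'] -> C0=M] -> [M,I] (invalidations this op: 1; running total: 1)
Op 5: C1 write [C1 write: invalidate ['C0=M'] -> C1=M] -> [I,M] (invalidations this op: 1; running total: 2)
Op 6: C1 read [C1 read: already in M, no change] -> [I,M] (invalidations this op: 0; running total: 2)
Op 7: C1 read [C1 read: already in M, no change] -> [I,M] (invalidations this op: 0; running total: 2)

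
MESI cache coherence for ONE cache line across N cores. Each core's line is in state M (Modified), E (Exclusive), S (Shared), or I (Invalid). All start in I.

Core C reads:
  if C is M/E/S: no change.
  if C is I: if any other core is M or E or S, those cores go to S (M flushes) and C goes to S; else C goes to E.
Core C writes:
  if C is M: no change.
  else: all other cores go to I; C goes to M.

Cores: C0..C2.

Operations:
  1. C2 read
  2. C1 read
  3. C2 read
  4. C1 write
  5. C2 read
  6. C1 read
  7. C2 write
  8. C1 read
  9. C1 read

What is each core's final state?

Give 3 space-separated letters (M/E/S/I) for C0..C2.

Op 1: C2 read [C2 read from I: no other sharers -> C2=E (exclusive)] -> [I,I,E]
Op 2: C1 read [C1 read from I: others=['C2=E'] -> C1=S, others downsized to S] -> [I,S,S]
Op 3: C2 read [C2 read: already in S, no change] -> [I,S,S]
Op 4: C1 write [C1 write: invalidate ['C2=S'] -> C1=M] -> [I,M,I]
Op 5: C2 read [C2 read from I: others=['C1=M'] -> C2=S, others downsized to S] -> [I,S,S]
Op 6: C1 read [C1 read: already in S, no change] -> [I,S,S]
Op 7: C2 write [C2 write: invalidate ['C1=S'] -> C2=M] -> [I,I,M]
Op 8: C1 read [C1 read from I: others=['C2=M'] -> C1=S, others downsized to S] -> [I,S,S]
Op 9: C1 read [C1 read: already in S, no change] -> [I,S,S]

Answer: I S S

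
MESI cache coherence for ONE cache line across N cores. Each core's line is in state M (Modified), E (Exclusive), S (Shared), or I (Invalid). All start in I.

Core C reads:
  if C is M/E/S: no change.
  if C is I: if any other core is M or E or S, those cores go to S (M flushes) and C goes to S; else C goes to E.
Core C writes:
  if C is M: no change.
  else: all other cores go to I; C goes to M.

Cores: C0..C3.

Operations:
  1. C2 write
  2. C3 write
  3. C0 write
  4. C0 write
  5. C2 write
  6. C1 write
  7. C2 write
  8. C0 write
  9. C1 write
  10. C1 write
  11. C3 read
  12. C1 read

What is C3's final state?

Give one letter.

Answer: S

Derivation:
Op 1: C2 write [C2 write: invalidate none -> C2=M] -> [I,I,M,I]
Op 2: C3 write [C3 write: invalidate ['C2=M'] -> C3=M] -> [I,I,I,M]
Op 3: C0 write [C0 write: invalidate ['C3=M'] -> C0=M] -> [M,I,I,I]
Op 4: C0 write [C0 write: already M (modified), no change] -> [M,I,I,I]
Op 5: C2 write [C2 write: invalidate ['C0=M'] -> C2=M] -> [I,I,M,I]
Op 6: C1 write [C1 write: invalidate ['C2=M'] -> C1=M] -> [I,M,I,I]
Op 7: C2 write [C2 write: invalidate ['C1=M'] -> C2=M] -> [I,I,M,I]
Op 8: C0 write [C0 write: invalidate ['C2=M'] -> C0=M] -> [M,I,I,I]
Op 9: C1 write [C1 write: invalidate ['C0=M'] -> C1=M] -> [I,M,I,I]
Op 10: C1 write [C1 write: already M (modified), no change] -> [I,M,I,I]
Op 11: C3 read [C3 read from I: others=['C1=M'] -> C3=S, others downsized to S] -> [I,S,I,S]
Op 12: C1 read [C1 read: already in S, no change] -> [I,S,I,S]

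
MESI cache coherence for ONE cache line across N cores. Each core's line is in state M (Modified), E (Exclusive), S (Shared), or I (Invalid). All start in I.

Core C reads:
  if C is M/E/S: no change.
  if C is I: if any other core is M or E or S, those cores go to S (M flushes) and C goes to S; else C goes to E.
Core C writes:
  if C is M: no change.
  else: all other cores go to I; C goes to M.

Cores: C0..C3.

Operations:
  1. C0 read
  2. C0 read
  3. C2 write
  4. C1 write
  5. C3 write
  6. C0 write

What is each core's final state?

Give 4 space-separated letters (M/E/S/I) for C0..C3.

Op 1: C0 read [C0 read from I: no other sharers -> C0=E (exclusive)] -> [E,I,I,I]
Op 2: C0 read [C0 read: already in E, no change] -> [E,I,I,I]
Op 3: C2 write [C2 write: invalidate ['C0=E'] -> C2=M] -> [I,I,M,I]
Op 4: C1 write [C1 write: invalidate ['C2=M'] -> C1=M] -> [I,M,I,I]
Op 5: C3 write [C3 write: invalidate ['C1=M'] -> C3=M] -> [I,I,I,M]
Op 6: C0 write [C0 write: invalidate ['C3=M'] -> C0=M] -> [M,I,I,I]

Answer: M I I I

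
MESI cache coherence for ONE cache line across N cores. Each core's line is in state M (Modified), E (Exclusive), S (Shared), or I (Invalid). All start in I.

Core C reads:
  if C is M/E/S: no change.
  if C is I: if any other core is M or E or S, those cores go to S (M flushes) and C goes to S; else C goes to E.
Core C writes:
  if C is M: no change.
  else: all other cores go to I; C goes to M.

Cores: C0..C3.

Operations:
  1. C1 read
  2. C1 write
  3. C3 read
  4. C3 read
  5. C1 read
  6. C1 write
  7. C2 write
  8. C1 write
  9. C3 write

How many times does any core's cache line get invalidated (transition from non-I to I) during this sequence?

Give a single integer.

Answer: 4

Derivation:
Op 1: C1 read [C1 read from I: no other sharers -> C1=E (exclusive)] -> [I,E,I,I] (invalidations this op: 0; running total: 0)
Op 2: C1 write [C1 write: invalidate none -> C1=M] -> [I,M,I,I] (invalidations this op: 0; running total: 0)
Op 3: C3 read [C3 read from I: others=['C1=M'] -> C3=S, others downsized to S] -> [I,S,I,S] (invalidations this op: 0; running total: 0)
Op 4: C3 read [C3 read: already in S, no change] -> [I,S,I,S] (invalidations this op: 0; running total: 0)
Op 5: C1 read [C1 read: already in S, no change] -> [I,S,I,S] (invalidations this op: 0; running total: 0)
Op 6: C1 write [C1 write: invalidate ['C3=S'] -> C1=M] -> [I,M,I,I] (invalidations this op: 1; running total: 1)
Op 7: C2 write [C2 write: invalidate ['C1=M'] -> C2=M] -> [I,I,M,I] (invalidations this op: 1; running total: 2)
Op 8: C1 write [C1 write: invalidate ['C2=M'] -> C1=M] -> [I,M,I,I] (invalidations this op: 1; running total: 3)
Op 9: C3 write [C3 write: invalidate ['C1=M'] -> C3=M] -> [I,I,I,M] (invalidations this op: 1; running total: 4)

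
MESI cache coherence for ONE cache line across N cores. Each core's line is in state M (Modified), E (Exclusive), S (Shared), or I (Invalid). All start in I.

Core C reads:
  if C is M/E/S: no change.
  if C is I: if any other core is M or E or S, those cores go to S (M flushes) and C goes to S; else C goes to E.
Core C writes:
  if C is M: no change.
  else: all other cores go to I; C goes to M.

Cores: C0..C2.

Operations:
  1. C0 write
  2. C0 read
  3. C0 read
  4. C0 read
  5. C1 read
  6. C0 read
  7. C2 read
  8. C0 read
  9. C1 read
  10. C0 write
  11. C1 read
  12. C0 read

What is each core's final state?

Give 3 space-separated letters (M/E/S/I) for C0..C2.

Answer: S S I

Derivation:
Op 1: C0 write [C0 write: invalidate none -> C0=M] -> [M,I,I]
Op 2: C0 read [C0 read: already in M, no change] -> [M,I,I]
Op 3: C0 read [C0 read: already in M, no change] -> [M,I,I]
Op 4: C0 read [C0 read: already in M, no change] -> [M,I,I]
Op 5: C1 read [C1 read from I: others=['C0=M'] -> C1=S, others downsized to S] -> [S,S,I]
Op 6: C0 read [C0 read: already in S, no change] -> [S,S,I]
Op 7: C2 read [C2 read from I: others=['C0=S', 'C1=S'] -> C2=S, others downsized to S] -> [S,S,S]
Op 8: C0 read [C0 read: already in S, no change] -> [S,S,S]
Op 9: C1 read [C1 read: already in S, no change] -> [S,S,S]
Op 10: C0 write [C0 write: invalidate ['C1=S', 'C2=S'] -> C0=M] -> [M,I,I]
Op 11: C1 read [C1 read from I: others=['C0=M'] -> C1=S, others downsized to S] -> [S,S,I]
Op 12: C0 read [C0 read: already in S, no change] -> [S,S,I]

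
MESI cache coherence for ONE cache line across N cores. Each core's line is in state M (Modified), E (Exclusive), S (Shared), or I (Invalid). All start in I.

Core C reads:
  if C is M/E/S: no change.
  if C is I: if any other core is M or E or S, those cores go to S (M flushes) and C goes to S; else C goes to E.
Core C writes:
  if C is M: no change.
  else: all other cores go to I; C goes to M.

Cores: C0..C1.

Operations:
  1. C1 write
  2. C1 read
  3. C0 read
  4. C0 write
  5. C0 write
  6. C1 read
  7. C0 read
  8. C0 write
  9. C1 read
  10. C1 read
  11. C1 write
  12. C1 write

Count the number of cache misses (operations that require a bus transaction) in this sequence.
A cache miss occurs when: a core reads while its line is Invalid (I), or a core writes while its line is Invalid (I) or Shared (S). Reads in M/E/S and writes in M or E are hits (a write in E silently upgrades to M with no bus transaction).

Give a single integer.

Op 1: C1 write [C1 write: invalidate none -> C1=M] -> [I,M] [MISS #1: write from I]
Op 2: C1 read [C1 read: already in M, no change] -> [I,M] [hit: read from M]
Op 3: C0 read [C0 read from I: others=['C1=M'] -> C0=S, others downsized to S] -> [S,S] [MISS #2: read from I]
Op 4: C0 write [C0 write: invalidate ['C1=S'] -> C0=M] -> [M,I] [MISS #3: write from S]
Op 5: C0 write [C0 write: already M (modified), no change] -> [M,I] [hit: write from M]
Op 6: C1 read [C1 read from I: others=['C0=M'] -> C1=S, others downsized to S] -> [S,S] [MISS #4: read from I]
Op 7: C0 read [C0 read: already in S, no change] -> [S,S] [hit: read from S]
Op 8: C0 write [C0 write: invalidate ['C1=S'] -> C0=M] -> [M,I] [MISS #5: write from S]
Op 9: C1 read [C1 read from I: others=['C0=M'] -> C1=S, others downsized to S] -> [S,S] [MISS #6: read from I]
Op 10: C1 read [C1 read: already in S, no change] -> [S,S] [hit: read from S]
Op 11: C1 write [C1 write: invalidate ['C0=S'] -> C1=M] -> [I,M] [MISS #7: write from S]
Op 12: C1 write [C1 write: already M (modified), no change] -> [I,M] [hit: write from M]

Answer: 7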